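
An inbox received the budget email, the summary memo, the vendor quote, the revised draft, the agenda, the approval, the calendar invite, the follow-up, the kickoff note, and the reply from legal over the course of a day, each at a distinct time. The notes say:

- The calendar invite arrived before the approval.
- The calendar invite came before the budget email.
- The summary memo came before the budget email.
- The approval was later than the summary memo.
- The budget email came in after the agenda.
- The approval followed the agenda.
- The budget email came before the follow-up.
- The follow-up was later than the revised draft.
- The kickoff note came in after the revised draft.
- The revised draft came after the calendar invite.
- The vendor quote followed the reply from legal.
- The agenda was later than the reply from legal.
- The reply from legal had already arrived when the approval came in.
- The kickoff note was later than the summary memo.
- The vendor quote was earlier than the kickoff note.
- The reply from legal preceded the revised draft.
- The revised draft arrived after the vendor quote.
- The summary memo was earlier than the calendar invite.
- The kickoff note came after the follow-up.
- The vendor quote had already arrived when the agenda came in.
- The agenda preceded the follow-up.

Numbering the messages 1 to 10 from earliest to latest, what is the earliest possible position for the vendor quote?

The reply from legal must come before the vendor quote — 1 forced predecessor.
Nothing else is forced ahead of the vendor quote, so its earliest slot is position 1 + 1 = 2.

2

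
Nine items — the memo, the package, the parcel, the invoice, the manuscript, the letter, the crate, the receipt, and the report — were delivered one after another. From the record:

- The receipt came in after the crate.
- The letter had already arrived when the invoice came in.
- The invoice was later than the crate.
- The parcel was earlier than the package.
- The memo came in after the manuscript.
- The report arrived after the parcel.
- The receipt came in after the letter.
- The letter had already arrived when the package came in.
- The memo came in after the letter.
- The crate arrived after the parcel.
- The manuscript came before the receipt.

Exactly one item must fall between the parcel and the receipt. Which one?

the crate

Tracing the constraints gives the parcel → the crate → the receipt, so the crate sits after the parcel and before the receipt.
No other item is forced both after the parcel and before the receipt.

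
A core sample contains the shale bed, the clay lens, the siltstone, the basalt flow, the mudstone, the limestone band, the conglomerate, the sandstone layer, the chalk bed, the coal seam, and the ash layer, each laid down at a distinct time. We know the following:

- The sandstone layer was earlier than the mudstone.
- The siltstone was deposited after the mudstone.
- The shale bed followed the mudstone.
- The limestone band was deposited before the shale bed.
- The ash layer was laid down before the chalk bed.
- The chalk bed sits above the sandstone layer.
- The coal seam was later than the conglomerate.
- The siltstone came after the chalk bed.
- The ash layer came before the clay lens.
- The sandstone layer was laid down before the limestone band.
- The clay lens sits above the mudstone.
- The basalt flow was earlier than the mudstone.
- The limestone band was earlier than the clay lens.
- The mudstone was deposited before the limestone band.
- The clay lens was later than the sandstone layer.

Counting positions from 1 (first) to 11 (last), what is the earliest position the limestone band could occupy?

4

The basalt flow, the mudstone, and the sandstone layer must all come before the limestone band — 3 forced predecessors.
Nothing else is forced ahead of the limestone band, so its earliest slot is position 3 + 1 = 4.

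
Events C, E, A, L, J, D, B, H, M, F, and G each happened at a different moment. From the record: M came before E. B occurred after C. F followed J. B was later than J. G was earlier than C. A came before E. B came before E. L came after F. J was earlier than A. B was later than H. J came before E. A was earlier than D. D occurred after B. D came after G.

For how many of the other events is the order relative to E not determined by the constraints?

3

Forced before E: A, B, C, G, H, J, and M.
That leaves D, F, and L with no forced order relative to E — 3.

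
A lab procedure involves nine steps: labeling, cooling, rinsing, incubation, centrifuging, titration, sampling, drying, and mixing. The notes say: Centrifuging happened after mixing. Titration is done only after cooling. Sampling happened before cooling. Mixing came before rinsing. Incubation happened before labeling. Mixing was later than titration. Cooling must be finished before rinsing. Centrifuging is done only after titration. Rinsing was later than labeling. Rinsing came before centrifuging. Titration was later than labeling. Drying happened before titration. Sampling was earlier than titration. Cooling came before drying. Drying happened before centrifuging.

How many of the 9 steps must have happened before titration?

5

Directly stated before titration: cooling, drying, labeling, and sampling.
Incubation reaches titration via incubation → labeling → titration.
No chain forces centrifuging (or any of the others) ahead of titration.
That's cooling, drying, incubation, labeling, and sampling — 5 in all.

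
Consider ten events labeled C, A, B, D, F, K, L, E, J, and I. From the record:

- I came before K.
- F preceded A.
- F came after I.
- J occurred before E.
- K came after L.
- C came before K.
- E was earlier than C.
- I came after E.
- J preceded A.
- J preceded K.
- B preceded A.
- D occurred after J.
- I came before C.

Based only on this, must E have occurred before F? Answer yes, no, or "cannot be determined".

Chain the constraints: E → I → F. Each link is directly stated, so E comes before F.

yes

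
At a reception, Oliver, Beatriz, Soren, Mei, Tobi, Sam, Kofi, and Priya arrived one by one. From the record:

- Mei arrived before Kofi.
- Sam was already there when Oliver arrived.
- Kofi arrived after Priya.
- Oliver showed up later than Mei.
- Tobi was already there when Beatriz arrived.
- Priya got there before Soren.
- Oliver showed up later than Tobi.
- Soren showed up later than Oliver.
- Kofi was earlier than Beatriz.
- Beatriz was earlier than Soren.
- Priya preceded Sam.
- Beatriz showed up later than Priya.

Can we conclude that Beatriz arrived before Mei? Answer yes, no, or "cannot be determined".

Tracing the constraints gives Mei → Kofi → Beatriz, so Mei must come before Beatriz.
That means Beatriz cannot be before Mei.

no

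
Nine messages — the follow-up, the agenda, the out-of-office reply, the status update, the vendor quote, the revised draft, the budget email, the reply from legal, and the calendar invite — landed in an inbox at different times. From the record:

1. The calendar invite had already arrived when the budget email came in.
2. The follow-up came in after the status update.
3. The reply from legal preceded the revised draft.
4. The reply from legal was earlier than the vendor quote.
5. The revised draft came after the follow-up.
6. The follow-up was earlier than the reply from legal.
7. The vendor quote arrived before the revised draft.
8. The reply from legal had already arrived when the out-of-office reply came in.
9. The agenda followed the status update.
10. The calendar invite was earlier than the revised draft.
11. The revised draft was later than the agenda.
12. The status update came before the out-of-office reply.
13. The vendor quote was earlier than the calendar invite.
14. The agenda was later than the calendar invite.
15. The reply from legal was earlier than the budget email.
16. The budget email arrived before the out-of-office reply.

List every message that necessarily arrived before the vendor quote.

the follow-up, the reply from legal, the status update

Directly stated before the vendor quote: the reply from legal.
The follow-up reaches the vendor quote via the follow-up → the reply from legal → the vendor quote.
The status update reaches the vendor quote via the status update → the follow-up → the reply from legal → the vendor quote.
No chain forces the agenda (or any of the others) ahead of the vendor quote.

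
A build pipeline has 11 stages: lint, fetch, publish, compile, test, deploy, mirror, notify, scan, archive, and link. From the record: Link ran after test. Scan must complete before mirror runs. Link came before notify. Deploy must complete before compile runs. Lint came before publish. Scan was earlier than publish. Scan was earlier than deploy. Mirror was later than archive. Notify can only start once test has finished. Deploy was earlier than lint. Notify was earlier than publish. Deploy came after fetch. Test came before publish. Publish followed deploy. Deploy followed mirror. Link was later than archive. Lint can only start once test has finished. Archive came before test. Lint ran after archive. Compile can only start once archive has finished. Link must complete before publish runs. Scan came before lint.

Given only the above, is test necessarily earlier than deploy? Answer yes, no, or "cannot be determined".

No chain of stated constraints runs from test to deploy, and none runs from deploy to test either.
So the relative order of test and deploy is not fixed by the given facts.

cannot be determined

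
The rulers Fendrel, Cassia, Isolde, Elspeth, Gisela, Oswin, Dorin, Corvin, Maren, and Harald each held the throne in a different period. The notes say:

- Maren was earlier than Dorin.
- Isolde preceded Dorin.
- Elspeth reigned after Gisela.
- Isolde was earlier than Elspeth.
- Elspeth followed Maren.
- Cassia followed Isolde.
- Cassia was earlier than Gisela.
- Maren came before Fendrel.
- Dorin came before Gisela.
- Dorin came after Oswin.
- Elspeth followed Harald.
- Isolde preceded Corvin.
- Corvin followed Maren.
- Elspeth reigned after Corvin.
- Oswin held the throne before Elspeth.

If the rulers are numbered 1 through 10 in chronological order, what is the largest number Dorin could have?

Dorin must come before Elspeth and Gisela — 2 rulers forced after them.
Everything else can be placed before Dorin in some valid order, so Dorin can sit as late as position 10 − 2 = 8.

8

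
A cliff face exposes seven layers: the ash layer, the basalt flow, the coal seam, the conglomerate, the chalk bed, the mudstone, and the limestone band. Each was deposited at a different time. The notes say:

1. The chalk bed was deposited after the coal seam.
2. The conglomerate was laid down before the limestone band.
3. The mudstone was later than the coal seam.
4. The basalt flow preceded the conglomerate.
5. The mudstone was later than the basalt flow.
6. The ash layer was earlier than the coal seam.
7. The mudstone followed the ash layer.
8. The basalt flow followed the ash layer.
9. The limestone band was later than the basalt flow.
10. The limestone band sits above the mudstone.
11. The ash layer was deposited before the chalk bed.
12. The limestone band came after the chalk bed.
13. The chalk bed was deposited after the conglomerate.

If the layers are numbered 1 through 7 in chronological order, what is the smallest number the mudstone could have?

4

The ash layer, the basalt flow, and the coal seam must all come before the mudstone — 3 forced predecessors.
Nothing else is forced ahead of the mudstone, so its earliest slot is position 3 + 1 = 4.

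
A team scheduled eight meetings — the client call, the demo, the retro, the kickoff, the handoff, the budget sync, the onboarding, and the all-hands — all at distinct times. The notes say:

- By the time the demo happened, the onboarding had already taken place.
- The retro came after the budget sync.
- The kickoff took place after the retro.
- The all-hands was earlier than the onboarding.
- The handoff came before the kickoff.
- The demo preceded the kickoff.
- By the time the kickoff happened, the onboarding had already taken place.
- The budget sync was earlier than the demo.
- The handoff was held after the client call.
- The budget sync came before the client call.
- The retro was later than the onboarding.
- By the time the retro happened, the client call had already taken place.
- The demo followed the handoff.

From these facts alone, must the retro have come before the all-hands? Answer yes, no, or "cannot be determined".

no

Tracing the constraints gives the all-hands → the onboarding → the retro, so the all-hands must come before the retro.
That means the retro cannot be before the all-hands.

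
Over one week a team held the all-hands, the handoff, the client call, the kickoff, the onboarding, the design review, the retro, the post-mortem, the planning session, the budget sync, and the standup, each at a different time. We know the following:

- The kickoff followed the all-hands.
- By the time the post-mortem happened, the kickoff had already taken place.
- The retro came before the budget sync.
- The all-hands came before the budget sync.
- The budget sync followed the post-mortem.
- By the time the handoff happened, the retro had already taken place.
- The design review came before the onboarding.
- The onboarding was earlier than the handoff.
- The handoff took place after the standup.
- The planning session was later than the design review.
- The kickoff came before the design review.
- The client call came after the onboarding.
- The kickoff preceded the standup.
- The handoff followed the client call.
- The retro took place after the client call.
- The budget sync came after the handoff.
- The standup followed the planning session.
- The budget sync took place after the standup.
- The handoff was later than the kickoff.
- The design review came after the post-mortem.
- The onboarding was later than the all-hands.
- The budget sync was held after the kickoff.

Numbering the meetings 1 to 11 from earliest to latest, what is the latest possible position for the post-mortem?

The post-mortem must come before the budget sync, the client call, the design review, the handoff, the onboarding, the planning session, the retro, and the standup — 8 meetings forced after it.
Everything else can be placed before the post-mortem in some valid order, so the post-mortem can sit as late as position 11 − 8 = 3.

3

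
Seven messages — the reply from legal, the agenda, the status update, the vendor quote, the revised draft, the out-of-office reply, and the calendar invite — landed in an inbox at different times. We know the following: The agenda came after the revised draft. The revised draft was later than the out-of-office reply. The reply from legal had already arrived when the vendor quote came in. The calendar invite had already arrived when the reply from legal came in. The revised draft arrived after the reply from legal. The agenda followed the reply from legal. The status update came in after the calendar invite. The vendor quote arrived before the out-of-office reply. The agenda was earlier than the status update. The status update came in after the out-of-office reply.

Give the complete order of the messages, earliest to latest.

the calendar invite, the reply from legal, the vendor quote, the out-of-office reply, the revised draft, the agenda, the status update

The constraints fix every adjacent pair, so only one ordering works:
the calendar invite → the reply from legal → the vendor quote → the out-of-office reply → the revised draft → the agenda → the status update.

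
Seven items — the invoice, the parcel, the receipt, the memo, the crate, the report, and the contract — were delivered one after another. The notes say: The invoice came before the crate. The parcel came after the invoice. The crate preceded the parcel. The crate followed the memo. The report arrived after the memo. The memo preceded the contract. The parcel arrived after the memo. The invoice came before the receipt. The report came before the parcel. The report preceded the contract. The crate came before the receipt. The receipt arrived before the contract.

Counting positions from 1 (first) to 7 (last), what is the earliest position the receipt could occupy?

4

The crate, the invoice, and the memo must all come before the receipt — 3 forced predecessors.
Nothing else is forced ahead of the receipt, so its earliest slot is position 3 + 1 = 4.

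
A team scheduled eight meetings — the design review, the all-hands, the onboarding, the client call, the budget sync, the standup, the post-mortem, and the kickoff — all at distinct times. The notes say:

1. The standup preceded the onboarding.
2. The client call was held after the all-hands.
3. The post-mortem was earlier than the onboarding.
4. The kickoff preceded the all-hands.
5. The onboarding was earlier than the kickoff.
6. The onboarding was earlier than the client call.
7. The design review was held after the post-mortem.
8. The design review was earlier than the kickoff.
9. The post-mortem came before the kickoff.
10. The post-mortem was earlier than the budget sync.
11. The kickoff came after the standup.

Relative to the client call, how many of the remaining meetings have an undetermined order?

Forced before the client call: the all-hands, the design review, the kickoff, the onboarding, the post-mortem, and the standup.
That leaves the budget sync with no forced order relative to the client call — 1.

1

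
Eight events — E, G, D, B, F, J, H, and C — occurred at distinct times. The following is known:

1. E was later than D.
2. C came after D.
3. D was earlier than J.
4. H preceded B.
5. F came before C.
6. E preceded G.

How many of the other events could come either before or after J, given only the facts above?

Forced before J: D.
That leaves B, C, E, F, G, and H with no forced order relative to J — 6.

6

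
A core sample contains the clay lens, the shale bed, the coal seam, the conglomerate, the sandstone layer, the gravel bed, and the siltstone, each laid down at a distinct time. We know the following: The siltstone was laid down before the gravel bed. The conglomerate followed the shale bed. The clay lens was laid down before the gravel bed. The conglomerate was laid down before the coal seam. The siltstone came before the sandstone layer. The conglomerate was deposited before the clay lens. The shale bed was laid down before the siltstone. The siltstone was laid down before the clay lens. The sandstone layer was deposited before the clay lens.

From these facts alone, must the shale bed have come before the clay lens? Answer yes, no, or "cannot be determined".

Chain the constraints: the shale bed → the conglomerate → the clay lens. Each link is directly stated, so the shale bed comes before the clay lens.

yes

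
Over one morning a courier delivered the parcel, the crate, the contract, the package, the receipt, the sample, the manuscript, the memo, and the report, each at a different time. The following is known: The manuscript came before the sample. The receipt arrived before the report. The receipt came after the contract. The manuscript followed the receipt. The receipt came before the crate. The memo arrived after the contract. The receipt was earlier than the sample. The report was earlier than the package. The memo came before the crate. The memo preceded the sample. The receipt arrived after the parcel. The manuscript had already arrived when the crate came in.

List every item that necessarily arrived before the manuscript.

the contract, the parcel, the receipt

Directly stated before the manuscript: the receipt.
The contract reaches the manuscript via the contract → the receipt → the manuscript.
The parcel reaches the manuscript via the parcel → the receipt → the manuscript.
No chain forces the crate (or any of the others) ahead of the manuscript.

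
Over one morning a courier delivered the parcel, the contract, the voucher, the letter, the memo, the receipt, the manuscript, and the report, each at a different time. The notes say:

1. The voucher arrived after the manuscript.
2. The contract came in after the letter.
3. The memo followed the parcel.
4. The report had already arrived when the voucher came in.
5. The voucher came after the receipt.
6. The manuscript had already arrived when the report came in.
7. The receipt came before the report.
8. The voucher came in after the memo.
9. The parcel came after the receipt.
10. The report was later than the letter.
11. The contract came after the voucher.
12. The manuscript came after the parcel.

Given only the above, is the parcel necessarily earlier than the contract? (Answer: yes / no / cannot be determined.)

yes

Chain the constraints: the parcel → the manuscript → the voucher → the contract. Each link is directly stated, so the parcel comes before the contract.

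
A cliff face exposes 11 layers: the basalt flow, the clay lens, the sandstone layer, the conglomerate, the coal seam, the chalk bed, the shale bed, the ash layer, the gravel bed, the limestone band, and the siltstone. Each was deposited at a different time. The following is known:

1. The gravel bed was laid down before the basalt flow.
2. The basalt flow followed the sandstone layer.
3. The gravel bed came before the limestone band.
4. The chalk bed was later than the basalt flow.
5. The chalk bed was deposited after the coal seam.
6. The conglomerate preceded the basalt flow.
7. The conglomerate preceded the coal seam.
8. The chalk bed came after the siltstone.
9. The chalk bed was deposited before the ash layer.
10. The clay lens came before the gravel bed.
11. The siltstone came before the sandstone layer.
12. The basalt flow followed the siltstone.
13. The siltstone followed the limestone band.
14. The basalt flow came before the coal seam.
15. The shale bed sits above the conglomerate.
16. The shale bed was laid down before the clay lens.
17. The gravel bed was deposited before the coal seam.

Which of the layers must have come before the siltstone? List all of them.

Directly stated before the siltstone: the limestone band.
The clay lens reaches the siltstone via the clay lens → the gravel bed → the limestone band → the siltstone.
The conglomerate reaches the siltstone via the conglomerate → the shale bed → the clay lens → the gravel bed → the limestone band → the siltstone.
The gravel bed reaches the siltstone via the gravel bed → the limestone band → the siltstone.
Likewise the shale bed reaches the siltstone by chaining the stated constraints.

the clay lens, the conglomerate, the gravel bed, the limestone band, the shale bed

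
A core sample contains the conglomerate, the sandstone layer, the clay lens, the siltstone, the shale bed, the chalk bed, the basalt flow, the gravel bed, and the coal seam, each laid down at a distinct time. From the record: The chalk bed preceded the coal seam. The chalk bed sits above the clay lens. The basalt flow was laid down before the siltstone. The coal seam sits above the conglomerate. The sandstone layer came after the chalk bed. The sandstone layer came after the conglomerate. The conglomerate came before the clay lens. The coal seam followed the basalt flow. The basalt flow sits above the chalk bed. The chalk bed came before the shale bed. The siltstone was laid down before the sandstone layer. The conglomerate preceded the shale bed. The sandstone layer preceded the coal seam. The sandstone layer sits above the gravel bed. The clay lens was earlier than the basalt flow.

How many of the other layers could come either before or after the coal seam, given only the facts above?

Forced before the coal seam: the basalt flow, the chalk bed, the clay lens, the conglomerate, the gravel bed, the sandstone layer, and the siltstone.
That leaves the shale bed with no forced order relative to the coal seam — 1.

1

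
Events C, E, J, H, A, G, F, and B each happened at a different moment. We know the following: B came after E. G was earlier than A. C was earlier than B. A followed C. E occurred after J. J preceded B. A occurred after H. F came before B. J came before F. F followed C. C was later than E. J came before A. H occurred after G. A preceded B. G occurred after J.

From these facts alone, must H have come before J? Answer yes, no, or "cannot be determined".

no

Tracing the constraints gives J → G → H, so J must come before H.
That means H cannot be before J.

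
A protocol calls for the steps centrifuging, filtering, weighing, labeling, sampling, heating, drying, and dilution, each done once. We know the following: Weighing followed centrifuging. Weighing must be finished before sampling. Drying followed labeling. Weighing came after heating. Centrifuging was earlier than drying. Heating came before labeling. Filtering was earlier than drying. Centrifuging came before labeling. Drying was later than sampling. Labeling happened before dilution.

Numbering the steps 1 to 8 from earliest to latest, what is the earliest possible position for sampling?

4

Centrifuging, heating, and weighing must all come before sampling — 3 forced predecessors.
Nothing else is forced ahead of sampling, so its earliest slot is position 3 + 1 = 4.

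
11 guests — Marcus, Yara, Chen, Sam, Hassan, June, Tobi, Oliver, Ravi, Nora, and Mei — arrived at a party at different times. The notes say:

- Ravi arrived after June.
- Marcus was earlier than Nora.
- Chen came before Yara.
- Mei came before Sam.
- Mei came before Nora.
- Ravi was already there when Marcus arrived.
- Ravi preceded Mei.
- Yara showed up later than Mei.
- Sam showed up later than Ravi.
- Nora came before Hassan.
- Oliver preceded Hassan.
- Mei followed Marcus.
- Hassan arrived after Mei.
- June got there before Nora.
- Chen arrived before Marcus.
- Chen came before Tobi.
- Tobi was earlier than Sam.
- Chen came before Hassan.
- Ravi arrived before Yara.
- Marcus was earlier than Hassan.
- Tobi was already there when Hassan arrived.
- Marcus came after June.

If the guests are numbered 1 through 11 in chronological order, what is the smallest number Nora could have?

6

Chen, June, Marcus, Mei, and Ravi must all come before Nora — 5 forced predecessors.
Nothing else is forced ahead of Nora, so their earliest slot is position 5 + 1 = 6.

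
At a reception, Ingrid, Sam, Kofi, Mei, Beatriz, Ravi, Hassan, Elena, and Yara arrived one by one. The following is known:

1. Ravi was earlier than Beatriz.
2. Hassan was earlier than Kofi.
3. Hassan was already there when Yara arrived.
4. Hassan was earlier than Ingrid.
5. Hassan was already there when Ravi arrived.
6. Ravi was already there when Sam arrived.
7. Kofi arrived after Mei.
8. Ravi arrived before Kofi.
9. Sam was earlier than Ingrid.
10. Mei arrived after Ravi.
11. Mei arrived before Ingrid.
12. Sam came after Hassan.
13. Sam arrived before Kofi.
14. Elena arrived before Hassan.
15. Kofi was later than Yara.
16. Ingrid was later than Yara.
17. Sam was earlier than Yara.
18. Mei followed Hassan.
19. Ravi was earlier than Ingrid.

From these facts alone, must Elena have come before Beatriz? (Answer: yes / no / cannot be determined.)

Chain the constraints: Elena → Hassan → Ravi → Beatriz. Each link is directly stated, so Elena comes before Beatriz.

yes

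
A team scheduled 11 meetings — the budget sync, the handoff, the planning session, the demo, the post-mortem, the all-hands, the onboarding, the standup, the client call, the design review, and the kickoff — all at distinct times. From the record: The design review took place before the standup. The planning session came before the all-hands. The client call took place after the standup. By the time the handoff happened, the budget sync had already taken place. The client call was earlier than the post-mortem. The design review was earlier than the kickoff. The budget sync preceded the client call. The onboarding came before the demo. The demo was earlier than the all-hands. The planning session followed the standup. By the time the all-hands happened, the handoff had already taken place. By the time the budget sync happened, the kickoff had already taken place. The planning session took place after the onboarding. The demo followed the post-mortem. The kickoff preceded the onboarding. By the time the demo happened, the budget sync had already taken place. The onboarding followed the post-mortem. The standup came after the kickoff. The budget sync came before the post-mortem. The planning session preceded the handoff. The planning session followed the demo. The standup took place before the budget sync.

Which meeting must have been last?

Every other meeting has a chain of constraints placing it before the all-hands, so the all-hands is last.

the all-hands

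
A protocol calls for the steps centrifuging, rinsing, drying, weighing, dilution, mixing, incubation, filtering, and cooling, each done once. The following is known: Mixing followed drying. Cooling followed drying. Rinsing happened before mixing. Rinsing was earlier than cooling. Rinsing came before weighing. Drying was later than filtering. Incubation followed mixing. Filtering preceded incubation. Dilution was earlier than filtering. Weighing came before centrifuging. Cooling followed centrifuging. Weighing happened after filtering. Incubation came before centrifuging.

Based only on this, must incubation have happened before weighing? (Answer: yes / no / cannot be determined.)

No chain of stated constraints runs from incubation to weighing, and none runs from weighing to incubation either.
So the relative order of incubation and weighing is not fixed by the given facts.

cannot be determined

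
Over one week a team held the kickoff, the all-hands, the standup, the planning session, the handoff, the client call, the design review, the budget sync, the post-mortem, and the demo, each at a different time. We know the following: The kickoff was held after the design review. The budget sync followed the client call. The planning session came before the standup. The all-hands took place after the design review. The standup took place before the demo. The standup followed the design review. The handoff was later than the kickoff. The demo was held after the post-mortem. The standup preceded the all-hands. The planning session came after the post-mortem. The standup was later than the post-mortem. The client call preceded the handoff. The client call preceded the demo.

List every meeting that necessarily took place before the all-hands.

Directly stated before the all-hands: the design review and the standup.
The planning session reaches the all-hands via the planning session → the standup → the all-hands.
The post-mortem reaches the all-hands via the post-mortem → the standup → the all-hands.

the design review, the planning session, the post-mortem, the standup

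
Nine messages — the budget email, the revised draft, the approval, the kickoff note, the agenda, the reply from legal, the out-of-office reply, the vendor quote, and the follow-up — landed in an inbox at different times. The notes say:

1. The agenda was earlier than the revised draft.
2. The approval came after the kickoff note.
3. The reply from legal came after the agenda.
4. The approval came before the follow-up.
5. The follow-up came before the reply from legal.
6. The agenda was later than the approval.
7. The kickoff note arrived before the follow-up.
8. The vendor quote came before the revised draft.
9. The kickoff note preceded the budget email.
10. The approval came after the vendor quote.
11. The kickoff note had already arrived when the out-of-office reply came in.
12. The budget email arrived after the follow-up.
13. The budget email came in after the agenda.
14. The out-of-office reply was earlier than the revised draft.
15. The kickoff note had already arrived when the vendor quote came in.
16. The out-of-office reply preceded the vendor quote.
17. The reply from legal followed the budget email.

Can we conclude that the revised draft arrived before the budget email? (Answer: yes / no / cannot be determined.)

No chain of stated constraints runs from the revised draft to the budget email, and none runs from the budget email to the revised draft either.
So the relative order of the revised draft and the budget email is not fixed by the given facts.

cannot be determined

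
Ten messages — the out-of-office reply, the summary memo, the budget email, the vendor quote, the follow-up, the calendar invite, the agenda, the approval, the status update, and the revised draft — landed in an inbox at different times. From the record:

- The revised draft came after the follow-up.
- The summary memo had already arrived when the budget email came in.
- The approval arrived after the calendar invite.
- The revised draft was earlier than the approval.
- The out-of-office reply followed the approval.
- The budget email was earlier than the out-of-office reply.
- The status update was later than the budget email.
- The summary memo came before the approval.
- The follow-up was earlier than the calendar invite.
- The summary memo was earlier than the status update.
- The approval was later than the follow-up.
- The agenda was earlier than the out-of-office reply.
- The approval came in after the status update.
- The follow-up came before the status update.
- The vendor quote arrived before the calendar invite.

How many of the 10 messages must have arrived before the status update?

3

Directly stated before the status update: the budget email, the follow-up, and the summary memo.
That's the budget email, the follow-up, and the summary memo — 3 in all.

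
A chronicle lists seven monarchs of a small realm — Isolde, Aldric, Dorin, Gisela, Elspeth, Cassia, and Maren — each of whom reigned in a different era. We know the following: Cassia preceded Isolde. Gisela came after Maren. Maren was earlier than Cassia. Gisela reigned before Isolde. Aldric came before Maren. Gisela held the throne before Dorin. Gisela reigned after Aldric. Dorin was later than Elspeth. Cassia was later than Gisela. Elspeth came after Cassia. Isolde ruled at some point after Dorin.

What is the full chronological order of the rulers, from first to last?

Aldric, Maren, Gisela, Cassia, Elspeth, Dorin, Isolde

The constraints fix every adjacent pair, so only one ordering works:
Aldric → Maren → Gisela → Cassia → Elspeth → Dorin → Isolde.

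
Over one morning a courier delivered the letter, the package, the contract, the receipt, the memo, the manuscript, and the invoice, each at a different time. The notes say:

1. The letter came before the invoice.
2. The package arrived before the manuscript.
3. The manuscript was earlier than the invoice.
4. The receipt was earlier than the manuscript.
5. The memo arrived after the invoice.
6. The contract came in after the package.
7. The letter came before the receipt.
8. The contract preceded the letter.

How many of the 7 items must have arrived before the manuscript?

Directly stated before the manuscript: the package and the receipt.
The contract reaches the manuscript via the contract → the letter → the receipt → the manuscript.
The letter reaches the manuscript via the letter → the receipt → the manuscript.
No chain forces the memo (or any of the others) ahead of the manuscript.
That's the contract, the letter, the package, and the receipt — 4 in all.

4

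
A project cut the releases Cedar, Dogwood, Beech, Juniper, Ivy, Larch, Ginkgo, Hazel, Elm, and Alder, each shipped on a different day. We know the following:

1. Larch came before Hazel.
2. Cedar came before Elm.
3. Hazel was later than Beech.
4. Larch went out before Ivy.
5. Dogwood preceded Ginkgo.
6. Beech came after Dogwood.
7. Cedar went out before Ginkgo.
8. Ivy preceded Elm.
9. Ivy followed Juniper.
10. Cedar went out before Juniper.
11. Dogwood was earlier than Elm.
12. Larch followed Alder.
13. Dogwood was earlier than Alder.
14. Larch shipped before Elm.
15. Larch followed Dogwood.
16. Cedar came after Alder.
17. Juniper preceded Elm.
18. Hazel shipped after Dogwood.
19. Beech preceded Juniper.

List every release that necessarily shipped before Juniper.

Alder, Beech, Cedar, Dogwood

Directly stated before Juniper: Beech and Cedar.
Alder reaches Juniper via Alder → Cedar → Juniper.
Dogwood reaches Juniper via Dogwood → Beech → Juniper.
No chain forces Ivy (or any of the others) ahead of Juniper.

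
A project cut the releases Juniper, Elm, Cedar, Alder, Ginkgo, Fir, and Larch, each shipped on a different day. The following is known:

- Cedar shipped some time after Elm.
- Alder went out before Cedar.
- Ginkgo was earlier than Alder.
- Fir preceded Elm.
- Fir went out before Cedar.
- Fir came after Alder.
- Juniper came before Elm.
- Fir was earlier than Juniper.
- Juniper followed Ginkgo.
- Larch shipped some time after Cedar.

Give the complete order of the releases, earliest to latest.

The constraints fix every adjacent pair, so only one ordering works:
Ginkgo → Alder → Fir → Juniper → Elm → Cedar → Larch.

Ginkgo, Alder, Fir, Juniper, Elm, Cedar, Larch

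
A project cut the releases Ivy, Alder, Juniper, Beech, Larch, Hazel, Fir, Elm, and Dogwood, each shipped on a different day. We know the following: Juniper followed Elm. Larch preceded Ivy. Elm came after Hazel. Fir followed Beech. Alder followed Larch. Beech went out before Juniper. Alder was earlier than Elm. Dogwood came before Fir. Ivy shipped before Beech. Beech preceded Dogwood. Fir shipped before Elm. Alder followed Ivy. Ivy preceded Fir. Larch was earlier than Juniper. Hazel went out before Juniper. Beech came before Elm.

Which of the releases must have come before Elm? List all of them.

Alder, Beech, Dogwood, Fir, Hazel, Ivy, Larch

Directly stated before Elm: Alder, Beech, Fir, and Hazel.
Dogwood reaches Elm via Dogwood → Fir → Elm.
Ivy reaches Elm via Ivy → Fir → Elm.
Larch reaches Elm via Larch → Alder → Elm.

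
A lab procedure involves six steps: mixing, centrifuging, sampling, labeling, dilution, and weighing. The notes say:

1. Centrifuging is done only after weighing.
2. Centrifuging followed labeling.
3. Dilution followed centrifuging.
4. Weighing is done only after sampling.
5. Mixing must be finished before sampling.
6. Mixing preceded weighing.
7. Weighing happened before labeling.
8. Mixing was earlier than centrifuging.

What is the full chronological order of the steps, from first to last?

The constraints fix every adjacent pair, so only one ordering works:
mixing → sampling → weighing → labeling → centrifuging → dilution.

mixing, sampling, weighing, labeling, centrifuging, dilution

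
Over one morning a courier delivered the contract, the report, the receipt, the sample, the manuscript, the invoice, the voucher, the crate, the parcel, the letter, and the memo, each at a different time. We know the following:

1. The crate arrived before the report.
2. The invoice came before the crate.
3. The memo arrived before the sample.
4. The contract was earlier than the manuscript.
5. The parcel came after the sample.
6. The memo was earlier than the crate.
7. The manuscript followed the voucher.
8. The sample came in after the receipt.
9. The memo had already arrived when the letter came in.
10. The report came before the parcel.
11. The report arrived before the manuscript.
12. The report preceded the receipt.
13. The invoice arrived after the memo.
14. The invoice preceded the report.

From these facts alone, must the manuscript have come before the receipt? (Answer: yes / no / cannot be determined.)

No chain of stated constraints runs from the manuscript to the receipt, and none runs from the receipt to the manuscript either.
So the relative order of the manuscript and the receipt is not fixed by the given facts.

cannot be determined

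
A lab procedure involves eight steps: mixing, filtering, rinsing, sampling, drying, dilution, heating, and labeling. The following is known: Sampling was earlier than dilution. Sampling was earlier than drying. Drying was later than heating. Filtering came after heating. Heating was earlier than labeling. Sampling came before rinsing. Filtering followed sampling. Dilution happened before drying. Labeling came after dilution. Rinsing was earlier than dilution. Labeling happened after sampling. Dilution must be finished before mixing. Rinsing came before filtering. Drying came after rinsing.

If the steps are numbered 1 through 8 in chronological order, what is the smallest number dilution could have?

Rinsing and sampling must both come before dilution — 2 forced predecessors.
Nothing else is forced ahead of dilution, so its earliest slot is position 2 + 1 = 3.

3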